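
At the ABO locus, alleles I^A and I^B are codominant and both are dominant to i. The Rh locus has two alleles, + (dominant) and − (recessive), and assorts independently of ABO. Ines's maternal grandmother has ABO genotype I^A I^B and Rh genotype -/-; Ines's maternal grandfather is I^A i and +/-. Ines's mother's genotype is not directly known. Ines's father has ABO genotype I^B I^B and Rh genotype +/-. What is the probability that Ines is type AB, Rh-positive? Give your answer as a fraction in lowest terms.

5/16

Ines's mother's ABO genotype from I^A I^B × I^A i: 1/4 I^A I^A, 1/4 I^A I^B, 1/4 I^A i, 1/4 I^B i.
Crossing each possibility with the father I^B I^B and summing P(type AB): 1/4·1 + 1/4·1/2 + 1/4·1/2 + 1/4·0 = 1/2.
Similarly for Rh via the mother's Rh distribution: P(Rh+) = 5/8.
Independent loci: 1/2 × 5/8 = 5/16.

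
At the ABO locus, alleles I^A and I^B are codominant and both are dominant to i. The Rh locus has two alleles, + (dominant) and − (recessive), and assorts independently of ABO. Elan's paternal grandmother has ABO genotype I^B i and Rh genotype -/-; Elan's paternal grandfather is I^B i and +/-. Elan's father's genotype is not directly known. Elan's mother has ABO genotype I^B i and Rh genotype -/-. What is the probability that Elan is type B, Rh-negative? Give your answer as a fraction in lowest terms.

Elan's father's ABO genotype from I^B i × I^B i: 1/4 I^B I^B, 1/2 I^B i, 1/4 i i.
Crossing each possibility with the mother I^B i and summing P(type B): 1/4·1 + 1/2·3/4 + 1/4·1/2 = 3/4.
Similarly for Rh via the father's Rh distribution: P(Rh-) = 3/4.
Independent loci: 3/4 × 3/4 = 9/16.

9/16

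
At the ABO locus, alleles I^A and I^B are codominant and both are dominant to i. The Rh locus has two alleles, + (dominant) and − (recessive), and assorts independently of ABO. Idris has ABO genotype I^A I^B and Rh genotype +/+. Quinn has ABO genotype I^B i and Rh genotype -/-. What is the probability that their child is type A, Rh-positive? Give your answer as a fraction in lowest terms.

ABO cross I^A I^B × I^B i → offspring phenotypes: 1/4 A, 1/2 B, 1/4 AB.
Rh cross +/+ × -/- → 1 Rh+.
Independent loci: P(type A, Rh-positive) = 1/4 × 1 = 1/4.

1/4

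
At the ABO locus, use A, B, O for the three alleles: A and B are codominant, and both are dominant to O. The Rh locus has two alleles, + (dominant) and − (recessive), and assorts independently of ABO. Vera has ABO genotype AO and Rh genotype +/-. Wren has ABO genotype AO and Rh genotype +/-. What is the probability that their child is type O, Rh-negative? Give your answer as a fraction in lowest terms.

1/16

ABO cross AO × AO → offspring phenotypes: 1/4 O, 3/4 A.
Rh cross +/- × +/- → 3/4 Rh+, 1/4 Rh-.
Independent loci: P(type O, Rh-negative) = 1/4 × 1/4 = 1/16.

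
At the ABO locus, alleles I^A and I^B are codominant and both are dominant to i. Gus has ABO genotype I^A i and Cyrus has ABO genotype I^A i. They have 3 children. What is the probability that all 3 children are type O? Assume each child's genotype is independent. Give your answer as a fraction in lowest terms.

ABO cross I^A i × I^A i → 1/4 O, 3/4 A.
So P(type O) = 1/4 per child.
All 3 independent: (1/4)^3 = 1/64.

1/64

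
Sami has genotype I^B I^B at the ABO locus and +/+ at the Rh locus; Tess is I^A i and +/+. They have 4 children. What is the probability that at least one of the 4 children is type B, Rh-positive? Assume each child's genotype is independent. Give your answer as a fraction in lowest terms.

15/16

ABO cross I^B I^B × I^A i → 1/2 B, 1/2 AB.
Rh cross +/+ × +/+ → 1 Rh+; so P(type B, Rh-positive) = 1/2 × 1 = 1/2 per child.
P(none) = (1/2)^4 = 1/16; P(at least one) = 1 − 1/16 = 15/16.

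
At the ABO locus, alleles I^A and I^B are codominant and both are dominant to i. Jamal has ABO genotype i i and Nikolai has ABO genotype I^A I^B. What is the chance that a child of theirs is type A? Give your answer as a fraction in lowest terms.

ABO cross i i × I^A I^B → offspring phenotypes: 1/2 A, 1/2 B.
So P(type A) = 1/2.

1/2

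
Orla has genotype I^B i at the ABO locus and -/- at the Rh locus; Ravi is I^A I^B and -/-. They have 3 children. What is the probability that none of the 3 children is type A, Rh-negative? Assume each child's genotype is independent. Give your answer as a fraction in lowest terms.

27/64

ABO cross I^B i × I^A I^B → 1/4 A, 1/2 B, 1/4 AB.
Rh cross -/- × -/- → 1 Rh-; so P(type A, Rh-negative) = 1/4 × 1 = 1/4 per child.
P(not type A, Rh-negative) = 3/4 for one child; (3/4)^3 = 27/64.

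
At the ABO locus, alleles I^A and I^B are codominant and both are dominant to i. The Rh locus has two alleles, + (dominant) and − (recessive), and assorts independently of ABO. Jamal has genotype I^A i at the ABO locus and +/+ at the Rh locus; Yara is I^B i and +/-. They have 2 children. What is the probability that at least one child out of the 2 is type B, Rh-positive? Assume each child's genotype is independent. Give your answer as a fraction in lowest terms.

ABO cross I^A i × I^B i → 1/4 O, 1/4 A, 1/4 B, 1/4 AB.
Rh cross +/+ × +/- → 1 Rh+; so P(type B, Rh-positive) = 1/4 × 1 = 1/4 per child.
P(none) = (3/4)^2 = 9/16; P(at least one) = 1 − 9/16 = 7/16.

7/16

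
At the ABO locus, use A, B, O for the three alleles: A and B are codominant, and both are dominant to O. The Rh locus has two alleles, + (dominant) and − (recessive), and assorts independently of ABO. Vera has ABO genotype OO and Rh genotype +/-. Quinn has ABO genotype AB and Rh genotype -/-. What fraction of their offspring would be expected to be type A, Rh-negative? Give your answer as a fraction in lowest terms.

ABO cross OO × AB → offspring phenotypes: 1/2 A, 1/2 B.
Rh cross +/- × -/- → 1/2 Rh+, 1/2 Rh-.
Independent loci: P(type A, Rh-negative) = 1/2 × 1/2 = 1/4.

1/4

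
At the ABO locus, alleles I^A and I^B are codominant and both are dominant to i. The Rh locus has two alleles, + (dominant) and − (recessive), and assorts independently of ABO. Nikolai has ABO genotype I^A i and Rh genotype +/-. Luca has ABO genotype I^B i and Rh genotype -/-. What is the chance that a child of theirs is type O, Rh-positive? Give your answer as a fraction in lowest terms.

1/8

ABO cross I^A i × I^B i → offspring phenotypes: 1/4 O, 1/4 A, 1/4 B, 1/4 AB.
Rh cross +/- × -/- → 1/2 Rh+, 1/2 Rh-.
Independent loci: P(type O, Rh-positive) = 1/4 × 1/2 = 1/8.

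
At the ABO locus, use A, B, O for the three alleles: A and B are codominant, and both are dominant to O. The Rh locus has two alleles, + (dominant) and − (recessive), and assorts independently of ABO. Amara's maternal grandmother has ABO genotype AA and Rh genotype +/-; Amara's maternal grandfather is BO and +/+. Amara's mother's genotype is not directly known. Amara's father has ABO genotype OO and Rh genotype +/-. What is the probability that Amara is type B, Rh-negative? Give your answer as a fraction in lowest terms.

1/32

Amara's mother's ABO genotype from AA × BO: 1/2 AB, 1/2 AO.
Crossing each possibility with the father OO and summing P(type B): 1/2·1/2 + 1/2·0 = 1/4.
Similarly for Rh via the mother's Rh distribution: P(Rh-) = 1/8.
Independent loci: 1/4 × 1/8 = 1/32.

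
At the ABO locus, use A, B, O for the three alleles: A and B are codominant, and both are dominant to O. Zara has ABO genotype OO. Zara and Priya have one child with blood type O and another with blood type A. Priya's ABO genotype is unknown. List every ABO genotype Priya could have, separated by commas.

For each candidate genotype of Priya, check whether crossing it with OO can produce every observed child phenotype.
  AA → possible child types {A} ✗
  AB → possible child types {A, B} ✗
  AO → possible child types {O, A} ✓
  BB → possible child types {B} ✗
  BO → possible child types {O, B} ✗
  OO → possible child types {O} ✗

AO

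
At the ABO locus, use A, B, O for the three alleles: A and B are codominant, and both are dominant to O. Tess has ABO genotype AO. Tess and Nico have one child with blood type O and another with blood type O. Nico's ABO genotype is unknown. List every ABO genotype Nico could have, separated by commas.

AO, BO, OO

For each candidate genotype of Nico, check whether crossing it with AO can produce every observed child phenotype.
  AA → possible child types {A} ✗
  AB → possible child types {A, B, AB} ✗
  AO → possible child types {O, A} ✓
  BB → possible child types {B, AB} ✗
  BO → possible child types {O, A, B, AB} ✓
  OO → possible child types {O, A} ✓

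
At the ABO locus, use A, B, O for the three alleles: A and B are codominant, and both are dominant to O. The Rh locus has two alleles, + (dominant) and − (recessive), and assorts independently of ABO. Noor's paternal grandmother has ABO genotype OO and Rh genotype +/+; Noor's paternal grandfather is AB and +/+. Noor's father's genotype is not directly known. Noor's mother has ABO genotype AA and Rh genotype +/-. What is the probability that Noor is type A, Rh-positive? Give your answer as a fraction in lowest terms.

Noor's father's ABO genotype from OO × AB: 1/2 AO, 1/2 BO.
Crossing each possibility with the mother AA and summing P(type A): 1/2·1 + 1/2·1/2 = 3/4.
Similarly for Rh via the father's Rh distribution: P(Rh+) = 1.
Independent loci: 3/4 × 1 = 3/4.

3/4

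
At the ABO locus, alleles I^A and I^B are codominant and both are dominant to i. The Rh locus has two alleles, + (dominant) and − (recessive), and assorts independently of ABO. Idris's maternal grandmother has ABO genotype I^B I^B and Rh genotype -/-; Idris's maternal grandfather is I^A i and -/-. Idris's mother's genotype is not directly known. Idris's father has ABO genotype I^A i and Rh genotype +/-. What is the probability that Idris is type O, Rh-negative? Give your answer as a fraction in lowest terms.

1/16

Idris's mother's ABO genotype from I^B I^B × I^A i: 1/2 I^A I^B, 1/2 I^B i.
Crossing each possibility with the father I^A i and summing P(type O): 1/2·0 + 1/2·1/4 = 1/8.
Similarly for Rh via the mother's Rh distribution: P(Rh-) = 1/2.
Independent loci: 1/8 × 1/2 = 1/16.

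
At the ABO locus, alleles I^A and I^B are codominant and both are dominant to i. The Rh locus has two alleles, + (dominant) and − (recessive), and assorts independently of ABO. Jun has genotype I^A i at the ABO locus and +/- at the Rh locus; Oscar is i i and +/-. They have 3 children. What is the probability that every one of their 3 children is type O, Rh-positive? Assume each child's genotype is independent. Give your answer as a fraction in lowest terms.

27/512

ABO cross I^A i × i i → 1/2 O, 1/2 A.
Rh cross +/- × +/- → 3/4 Rh+, 1/4 Rh-; so P(type O, Rh-positive) = 1/2 × 3/4 = 3/8 per child.
All 3 independent: (3/8)^3 = 27/512.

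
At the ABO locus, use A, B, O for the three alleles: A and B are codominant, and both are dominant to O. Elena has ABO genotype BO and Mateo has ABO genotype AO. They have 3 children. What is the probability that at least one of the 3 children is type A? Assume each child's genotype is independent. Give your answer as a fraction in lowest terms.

ABO cross BO × AO → 1/4 O, 1/4 A, 1/4 B, 1/4 AB.
So P(type A) = 1/4 per child.
P(none) = (3/4)^3 = 27/64; P(at least one) = 1 − 27/64 = 37/64.

37/64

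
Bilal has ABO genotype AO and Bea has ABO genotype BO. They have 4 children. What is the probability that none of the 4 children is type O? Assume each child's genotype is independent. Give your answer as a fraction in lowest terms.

ABO cross AO × BO → 1/4 O, 1/4 A, 1/4 B, 1/4 AB.
So P(type O) = 1/4 per child.
P(not type O) = 3/4 for one child; (3/4)^4 = 81/256.

81/256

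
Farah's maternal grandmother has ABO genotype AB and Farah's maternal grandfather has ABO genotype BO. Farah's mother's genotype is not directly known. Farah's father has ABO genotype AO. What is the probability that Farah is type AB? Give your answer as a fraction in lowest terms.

1/4

Farah's mother's ABO genotype from AB × BO: 1/4 AB, 1/4 AO, 1/4 BB, 1/4 BO.
Crossing each possibility with the father AO and summing P(type AB): 1/4·1/4 + 1/4·0 + 1/4·1/2 + 1/4·1/4 = 1/4.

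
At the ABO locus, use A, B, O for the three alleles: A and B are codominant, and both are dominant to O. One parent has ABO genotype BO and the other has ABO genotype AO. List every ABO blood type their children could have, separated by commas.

O, A, B, AB

Gametes from BO × AO give offspring ABO genotypes AB, AO, BO, OO, i.e. phenotypes O, A, B, AB.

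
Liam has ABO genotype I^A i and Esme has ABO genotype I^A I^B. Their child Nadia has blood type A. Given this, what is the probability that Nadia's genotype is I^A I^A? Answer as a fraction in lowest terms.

Cross I^A i × I^A I^B → 1/4 I^A I^A, 1/4 I^A I^B, 1/4 I^A i, 1/4 I^B i.
Type-A genotypes among offspring: I^A I^A (1/4), I^A i (1/4); total 1/2.
P(I^A I^A | type A) = (1/4) / (1/2) = 1/2.

1/2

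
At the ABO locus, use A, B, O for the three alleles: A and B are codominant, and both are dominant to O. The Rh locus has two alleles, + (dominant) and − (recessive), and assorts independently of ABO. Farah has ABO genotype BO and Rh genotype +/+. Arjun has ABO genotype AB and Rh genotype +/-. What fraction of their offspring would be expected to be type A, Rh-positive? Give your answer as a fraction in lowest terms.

ABO cross BO × AB → offspring phenotypes: 1/4 A, 1/2 B, 1/4 AB.
Rh cross +/+ × +/- → 1 Rh+.
Independent loci: P(type A, Rh-positive) = 1/4 × 1 = 1/4.

1/4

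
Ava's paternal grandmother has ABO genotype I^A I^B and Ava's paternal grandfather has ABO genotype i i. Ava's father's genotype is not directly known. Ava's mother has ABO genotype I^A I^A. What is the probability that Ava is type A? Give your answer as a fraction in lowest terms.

Ava's father's ABO genotype from I^A I^B × i i: 1/2 I^A i, 1/2 I^B i.
Crossing each possibility with the mother I^A I^A and summing P(type A): 1/2·1 + 1/2·1/2 = 3/4.

3/4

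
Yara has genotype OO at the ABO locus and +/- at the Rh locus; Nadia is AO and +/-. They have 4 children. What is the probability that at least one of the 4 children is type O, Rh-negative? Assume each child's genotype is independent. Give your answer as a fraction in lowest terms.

1695/4096

ABO cross OO × AO → 1/2 O, 1/2 A.
Rh cross +/- × +/- → 3/4 Rh+, 1/4 Rh-; so P(type O, Rh-negative) = 1/2 × 1/4 = 1/8 per child.
P(none) = (7/8)^4 = 2401/4096; P(at least one) = 1 − 2401/4096 = 1695/4096.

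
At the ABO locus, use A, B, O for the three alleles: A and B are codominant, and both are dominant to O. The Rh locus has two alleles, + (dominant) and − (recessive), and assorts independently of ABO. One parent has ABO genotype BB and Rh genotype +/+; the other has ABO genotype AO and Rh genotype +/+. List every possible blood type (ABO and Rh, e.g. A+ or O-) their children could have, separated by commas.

Gametes from BB × AO give offspring ABO genotypes AB, BO, i.e. phenotypes B, AB.
Rh cross +/+ × +/+ → phenotypes Rh+.
Combining independently: B+, AB+.

B+, AB+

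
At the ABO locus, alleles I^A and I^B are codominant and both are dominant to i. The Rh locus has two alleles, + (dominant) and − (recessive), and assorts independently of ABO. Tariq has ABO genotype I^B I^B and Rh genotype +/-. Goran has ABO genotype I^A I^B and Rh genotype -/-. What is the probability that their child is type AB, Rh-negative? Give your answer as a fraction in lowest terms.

ABO cross I^B I^B × I^A I^B → offspring phenotypes: 1/2 B, 1/2 AB.
Rh cross +/- × -/- → 1/2 Rh+, 1/2 Rh-.
Independent loci: P(type AB, Rh-negative) = 1/2 × 1/2 = 1/4.

1/4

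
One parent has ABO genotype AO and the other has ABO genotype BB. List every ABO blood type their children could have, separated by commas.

B, AB

Gametes from AO × BB give offspring ABO genotypes AB, BO, i.e. phenotypes B, AB.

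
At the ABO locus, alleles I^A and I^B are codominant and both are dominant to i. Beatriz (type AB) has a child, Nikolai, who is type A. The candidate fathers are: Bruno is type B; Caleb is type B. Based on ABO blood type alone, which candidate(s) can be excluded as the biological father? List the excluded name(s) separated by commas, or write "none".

A candidate is excluded only if no genotype consistent with his phenotype could produce a type A child with a type AB mother.
Every candidate has at least one consistent genotype combination, so none can be excluded.

none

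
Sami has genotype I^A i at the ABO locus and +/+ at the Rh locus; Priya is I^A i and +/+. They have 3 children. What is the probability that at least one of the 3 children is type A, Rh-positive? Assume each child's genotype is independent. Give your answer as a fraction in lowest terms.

63/64

ABO cross I^A i × I^A i → 1/4 O, 3/4 A.
Rh cross +/+ × +/+ → 1 Rh+; so P(type A, Rh-positive) = 3/4 × 1 = 3/4 per child.
P(none) = (1/4)^3 = 1/64; P(at least one) = 1 − 1/64 = 63/64.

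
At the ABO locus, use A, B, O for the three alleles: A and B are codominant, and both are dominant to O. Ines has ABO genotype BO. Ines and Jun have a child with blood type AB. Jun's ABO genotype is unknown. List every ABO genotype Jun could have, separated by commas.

For each candidate genotype of Jun, check whether crossing it with BO can produce every observed child phenotype.
  AA → possible child types {A, AB} ✓
  AB → possible child types {A, B, AB} ✓
  AO → possible child types {O, A, B, AB} ✓
  BB → possible child types {B} ✗
  BO → possible child types {O, B} ✗
  OO → possible child types {O, B} ✗

AA, AB, AO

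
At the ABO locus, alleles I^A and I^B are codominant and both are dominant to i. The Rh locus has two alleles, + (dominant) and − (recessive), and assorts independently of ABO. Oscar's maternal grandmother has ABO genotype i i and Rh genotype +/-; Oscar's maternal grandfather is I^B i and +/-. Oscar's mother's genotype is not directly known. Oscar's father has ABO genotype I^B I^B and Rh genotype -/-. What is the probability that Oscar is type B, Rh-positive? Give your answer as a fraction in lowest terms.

1/2

Oscar's mother's ABO genotype from i i × I^B i: 1/2 I^B i, 1/2 i i.
Crossing each possibility with the father I^B I^B and summing P(type B): 1/2·1 + 1/2·1 = 1.
Similarly for Rh via the mother's Rh distribution: P(Rh+) = 1/2.
Independent loci: 1 × 1/2 = 1/2.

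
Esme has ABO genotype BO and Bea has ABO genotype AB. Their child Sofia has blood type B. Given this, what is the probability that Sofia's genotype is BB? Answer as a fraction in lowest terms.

Cross BO × AB → 1/4 AB, 1/4 AO, 1/4 BB, 1/4 BO.
Type-B genotypes among offspring: BB (1/4), BO (1/4); total 1/2.
P(BB | type B) = (1/4) / (1/2) = 1/2.

1/2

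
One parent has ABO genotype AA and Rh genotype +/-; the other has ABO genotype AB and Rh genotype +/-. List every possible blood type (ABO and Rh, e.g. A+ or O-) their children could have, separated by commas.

Gametes from AA × AB give offspring ABO genotypes AA, AB, i.e. phenotypes A, AB.
Rh cross +/- × +/- → phenotypes Rh+, Rh-.
Combining independently: A+, A-, AB+, AB-.

A+, A-, AB+, AB-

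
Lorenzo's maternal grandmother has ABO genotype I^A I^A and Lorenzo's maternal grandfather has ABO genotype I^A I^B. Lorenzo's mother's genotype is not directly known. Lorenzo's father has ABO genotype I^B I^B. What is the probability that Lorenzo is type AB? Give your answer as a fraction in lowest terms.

3/4

Lorenzo's mother's ABO genotype from I^A I^A × I^A I^B: 1/2 I^A I^A, 1/2 I^A I^B.
Crossing each possibility with the father I^B I^B and summing P(type AB): 1/2·1 + 1/2·1/2 = 3/4.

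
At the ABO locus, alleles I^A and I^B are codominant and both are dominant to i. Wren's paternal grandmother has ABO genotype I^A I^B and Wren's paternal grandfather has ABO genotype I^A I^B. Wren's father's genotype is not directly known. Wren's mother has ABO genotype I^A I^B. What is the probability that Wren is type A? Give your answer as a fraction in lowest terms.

Wren's father's ABO genotype from I^A I^B × I^A I^B: 1/4 I^A I^A, 1/2 I^A I^B, 1/4 I^B I^B.
Crossing each possibility with the mother I^A I^B and summing P(type A): 1/4·1/2 + 1/2·1/4 + 1/4·0 = 1/4.

1/4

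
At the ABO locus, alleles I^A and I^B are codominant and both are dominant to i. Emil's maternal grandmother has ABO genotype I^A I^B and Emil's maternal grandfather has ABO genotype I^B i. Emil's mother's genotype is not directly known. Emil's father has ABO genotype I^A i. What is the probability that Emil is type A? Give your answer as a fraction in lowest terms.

Emil's mother's ABO genotype from I^A I^B × I^B i: 1/4 I^A I^B, 1/4 I^A i, 1/4 I^B I^B, 1/4 I^B i.
Crossing each possibility with the father I^A i and summing P(type A): 1/4·1/2 + 1/4·3/4 + 1/4·0 + 1/4·1/4 = 3/8.

3/8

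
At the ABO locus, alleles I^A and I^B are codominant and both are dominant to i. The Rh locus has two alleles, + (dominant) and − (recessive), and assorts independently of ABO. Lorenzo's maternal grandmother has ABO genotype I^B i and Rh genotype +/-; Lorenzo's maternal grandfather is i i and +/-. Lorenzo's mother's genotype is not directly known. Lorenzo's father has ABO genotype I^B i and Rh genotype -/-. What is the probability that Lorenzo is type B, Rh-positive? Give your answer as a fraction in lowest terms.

Lorenzo's mother's ABO genotype from I^B i × i i: 1/2 I^B i, 1/2 i i.
Crossing each possibility with the father I^B i and summing P(type B): 1/2·3/4 + 1/2·1/2 = 5/8.
Similarly for Rh via the mother's Rh distribution: P(Rh+) = 1/2.
Independent loci: 5/8 × 1/2 = 5/16.

5/16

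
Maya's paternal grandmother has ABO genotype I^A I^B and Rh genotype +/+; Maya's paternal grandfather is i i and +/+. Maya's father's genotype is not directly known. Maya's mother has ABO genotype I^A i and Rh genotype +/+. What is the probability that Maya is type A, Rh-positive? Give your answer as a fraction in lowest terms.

1/2

Maya's father's ABO genotype from I^A I^B × i i: 1/2 I^A i, 1/2 I^B i.
Crossing each possibility with the mother I^A i and summing P(type A): 1/2·3/4 + 1/2·1/4 = 1/2.
Similarly for Rh via the father's Rh distribution: P(Rh+) = 1.
Independent loci: 1/2 × 1 = 1/2.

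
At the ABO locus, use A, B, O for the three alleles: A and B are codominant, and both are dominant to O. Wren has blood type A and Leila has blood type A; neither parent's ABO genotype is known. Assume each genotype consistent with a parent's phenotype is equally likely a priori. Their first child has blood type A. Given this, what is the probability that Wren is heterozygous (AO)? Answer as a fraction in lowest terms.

7/15

Possible genotypes: Wren ∈ {AA, AO}; Leila ∈ {AA, AO}.
Weight each parental genotype pair by prior × P(type-A child):
  AA × AA: posterior weight 4/15.
  AA × AO: posterior weight 4/15.
  AO × AA: posterior weight 4/15.
  AO × AO: posterior weight 1/5.
Sum the posterior weight over pairs where Wren is AO: 7/15.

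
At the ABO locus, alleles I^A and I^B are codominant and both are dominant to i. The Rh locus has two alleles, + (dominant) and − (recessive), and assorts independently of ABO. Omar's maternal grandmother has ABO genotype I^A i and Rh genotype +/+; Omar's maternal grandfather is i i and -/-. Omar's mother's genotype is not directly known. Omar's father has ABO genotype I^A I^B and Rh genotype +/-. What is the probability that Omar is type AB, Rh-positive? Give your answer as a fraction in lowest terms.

Omar's mother's ABO genotype from I^A i × i i: 1/2 I^A i, 1/2 i i.
Crossing each possibility with the father I^A I^B and summing P(type AB): 1/2·1/4 + 1/2·0 = 1/8.
Similarly for Rh via the mother's Rh distribution: P(Rh+) = 3/4.
Independent loci: 1/8 × 3/4 = 3/32.

3/32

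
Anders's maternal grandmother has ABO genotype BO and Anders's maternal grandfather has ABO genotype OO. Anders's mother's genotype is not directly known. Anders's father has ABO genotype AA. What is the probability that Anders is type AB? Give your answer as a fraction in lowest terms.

Anders's mother's ABO genotype from BO × OO: 1/2 BO, 1/2 OO.
Crossing each possibility with the father AA and summing P(type AB): 1/2·1/2 + 1/2·0 = 1/4.

1/4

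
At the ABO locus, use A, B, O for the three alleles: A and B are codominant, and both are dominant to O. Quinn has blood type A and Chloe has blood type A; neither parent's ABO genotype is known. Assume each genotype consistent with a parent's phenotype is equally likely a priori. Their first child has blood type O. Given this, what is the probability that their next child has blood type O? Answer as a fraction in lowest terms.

Possible genotypes: Quinn ∈ {AA, AO}; Chloe ∈ {AA, AO}.
Weight each parental genotype pair by prior × P(type-O child):
  AO × AO: posterior weight 1; P(next child type O) = 1/4.
Weighted sum = 1/4.

1/4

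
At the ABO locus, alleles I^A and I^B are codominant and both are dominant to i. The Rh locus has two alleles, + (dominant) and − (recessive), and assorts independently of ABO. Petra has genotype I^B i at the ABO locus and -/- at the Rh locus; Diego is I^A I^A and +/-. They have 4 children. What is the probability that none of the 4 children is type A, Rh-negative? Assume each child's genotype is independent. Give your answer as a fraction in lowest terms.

81/256

ABO cross I^B i × I^A I^A → 1/2 A, 1/2 AB.
Rh cross -/- × +/- → 1/2 Rh+, 1/2 Rh-; so P(type A, Rh-negative) = 1/2 × 1/2 = 1/4 per child.
P(not type A, Rh-negative) = 3/4 for one child; (3/4)^4 = 81/256.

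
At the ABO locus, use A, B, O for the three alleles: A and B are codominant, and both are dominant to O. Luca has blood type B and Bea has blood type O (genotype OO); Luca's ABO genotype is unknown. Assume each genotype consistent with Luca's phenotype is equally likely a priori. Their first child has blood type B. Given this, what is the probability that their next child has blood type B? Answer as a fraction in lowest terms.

Possible genotypes: Luca ∈ {BB, BO}; Bea ∈ {OO}.
Weight each parental genotype pair by prior × P(type-B child):
  BB × OO: posterior weight 2/3; P(next child type B) = 1.
  BO × OO: posterior weight 1/3; P(next child type B) = 1/2.
Weighted sum = 5/6.

5/6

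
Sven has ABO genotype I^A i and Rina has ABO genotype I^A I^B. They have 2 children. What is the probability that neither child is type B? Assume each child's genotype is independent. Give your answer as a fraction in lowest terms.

ABO cross I^A i × I^A I^B → 1/2 A, 1/4 B, 1/4 AB.
So P(type B) = 1/4 per child.
P(not type B) = 3/4 for one child; (3/4)^2 = 9/16.

9/16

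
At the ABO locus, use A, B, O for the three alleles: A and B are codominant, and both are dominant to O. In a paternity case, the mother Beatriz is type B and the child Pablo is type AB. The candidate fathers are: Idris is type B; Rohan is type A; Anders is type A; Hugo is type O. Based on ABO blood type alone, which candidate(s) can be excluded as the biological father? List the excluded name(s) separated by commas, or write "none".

A candidate is excluded only if no genotype consistent with his phenotype could produce a type AB child with a type B mother.
Idris (type B): no genotype consistent with that phenotype can produce a type-AB child with a type-B mother.
Hugo (type O): no genotype consistent with that phenotype can produce a type-AB child with a type-B mother.

Idris, Hugo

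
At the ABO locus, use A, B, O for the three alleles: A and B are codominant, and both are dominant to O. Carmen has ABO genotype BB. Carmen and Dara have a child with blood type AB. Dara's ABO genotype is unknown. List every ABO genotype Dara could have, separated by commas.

AA, AB, AO

For each candidate genotype of Dara, check whether crossing it with BB can produce every observed child phenotype.
  AA → possible child types {AB} ✓
  AB → possible child types {B, AB} ✓
  AO → possible child types {B, AB} ✓
  BB → possible child types {B} ✗
  BO → possible child types {B} ✗
  OO → possible child types {B} ✗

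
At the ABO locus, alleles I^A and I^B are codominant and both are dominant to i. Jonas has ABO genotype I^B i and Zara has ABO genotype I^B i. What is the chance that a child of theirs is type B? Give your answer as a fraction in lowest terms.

3/4

ABO cross I^B i × I^B i → offspring phenotypes: 1/4 O, 3/4 B.
So P(type B) = 3/4.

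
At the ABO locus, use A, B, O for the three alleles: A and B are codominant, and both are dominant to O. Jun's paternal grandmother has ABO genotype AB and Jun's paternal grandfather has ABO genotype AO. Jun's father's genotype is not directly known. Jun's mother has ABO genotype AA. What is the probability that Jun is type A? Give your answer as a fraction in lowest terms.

Jun's father's ABO genotype from AB × AO: 1/4 AA, 1/4 AB, 1/4 AO, 1/4 BO.
Crossing each possibility with the mother AA and summing P(type A): 1/4·1 + 1/4·1/2 + 1/4·1 + 1/4·1/2 = 3/4.

3/4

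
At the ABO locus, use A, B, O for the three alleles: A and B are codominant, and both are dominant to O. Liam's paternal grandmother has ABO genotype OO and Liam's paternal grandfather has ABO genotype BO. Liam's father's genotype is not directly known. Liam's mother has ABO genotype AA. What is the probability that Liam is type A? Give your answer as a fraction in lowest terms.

Liam's father's ABO genotype from OO × BO: 1/2 BO, 1/2 OO.
Crossing each possibility with the mother AA and summing P(type A): 1/2·1/2 + 1/2·1 = 3/4.

3/4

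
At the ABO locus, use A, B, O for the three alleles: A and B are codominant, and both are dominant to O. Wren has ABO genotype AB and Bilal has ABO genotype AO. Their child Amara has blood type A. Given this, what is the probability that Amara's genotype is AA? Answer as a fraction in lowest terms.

1/2

Cross AB × AO → 1/4 AA, 1/4 AB, 1/4 AO, 1/4 BO.
Type-A genotypes among offspring: AA (1/4), AO (1/4); total 1/2.
P(AA | type A) = (1/4) / (1/2) = 1/2.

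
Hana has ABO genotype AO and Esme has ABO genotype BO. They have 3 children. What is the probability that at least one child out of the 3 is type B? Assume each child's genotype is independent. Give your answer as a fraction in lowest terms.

37/64

ABO cross AO × BO → 1/4 O, 1/4 A, 1/4 B, 1/4 AB.
So P(type B) = 1/4 per child.
P(none) = (3/4)^3 = 27/64; P(at least one) = 1 − 27/64 = 37/64.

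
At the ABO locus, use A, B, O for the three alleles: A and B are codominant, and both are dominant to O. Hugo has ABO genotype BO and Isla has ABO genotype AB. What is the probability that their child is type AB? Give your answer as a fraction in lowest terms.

ABO cross BO × AB → offspring phenotypes: 1/4 A, 1/2 B, 1/4 AB.
So P(type AB) = 1/4.

1/4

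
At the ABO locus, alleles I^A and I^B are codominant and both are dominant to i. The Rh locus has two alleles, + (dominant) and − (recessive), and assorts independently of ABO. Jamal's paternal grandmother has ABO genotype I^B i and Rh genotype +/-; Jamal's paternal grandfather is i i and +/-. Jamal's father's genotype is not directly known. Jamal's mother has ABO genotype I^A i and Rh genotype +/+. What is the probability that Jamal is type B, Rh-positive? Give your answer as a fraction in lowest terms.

Jamal's father's ABO genotype from I^B i × i i: 1/2 I^B i, 1/2 i i.
Crossing each possibility with the mother I^A i and summing P(type B): 1/2·1/4 + 1/2·0 = 1/8.
Similarly for Rh via the father's Rh distribution: P(Rh+) = 1.
Independent loci: 1/8 × 1 = 1/8.

1/8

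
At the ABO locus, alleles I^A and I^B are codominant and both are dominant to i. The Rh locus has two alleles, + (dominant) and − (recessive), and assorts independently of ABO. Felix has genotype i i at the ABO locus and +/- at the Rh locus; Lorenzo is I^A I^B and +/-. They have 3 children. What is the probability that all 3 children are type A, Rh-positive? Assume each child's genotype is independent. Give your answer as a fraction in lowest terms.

ABO cross i i × I^A I^B → 1/2 A, 1/2 B.
Rh cross +/- × +/- → 3/4 Rh+, 1/4 Rh-; so P(type A, Rh-positive) = 1/2 × 3/4 = 3/8 per child.
All 3 independent: (3/8)^3 = 27/512.

27/512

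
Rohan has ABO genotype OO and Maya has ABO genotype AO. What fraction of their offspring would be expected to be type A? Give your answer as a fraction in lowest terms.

ABO cross OO × AO → offspring phenotypes: 1/2 O, 1/2 A.
So P(type A) = 1/2.

1/2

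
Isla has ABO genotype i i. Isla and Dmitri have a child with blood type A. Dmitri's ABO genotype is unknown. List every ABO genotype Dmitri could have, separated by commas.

For each candidate genotype of Dmitri, check whether crossing it with i i can produce every observed child phenotype.
  I^A I^A → possible child types {A} ✓
  I^A I^B → possible child types {A, B} ✓
  I^A i → possible child types {O, A} ✓
  I^B I^B → possible child types {B} ✗
  I^B i → possible child types {O, B} ✗
  i i → possible child types {O} ✗

I^A I^A, I^A I^B, I^A i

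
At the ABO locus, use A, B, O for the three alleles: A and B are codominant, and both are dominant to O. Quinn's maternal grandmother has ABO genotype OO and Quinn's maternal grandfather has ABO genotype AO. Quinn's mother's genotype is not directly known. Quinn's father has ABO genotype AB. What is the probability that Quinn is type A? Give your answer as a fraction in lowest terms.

1/2

Quinn's mother's ABO genotype from OO × AO: 1/2 AO, 1/2 OO.
Crossing each possibility with the father AB and summing P(type A): 1/2·1/2 + 1/2·1/2 = 1/2.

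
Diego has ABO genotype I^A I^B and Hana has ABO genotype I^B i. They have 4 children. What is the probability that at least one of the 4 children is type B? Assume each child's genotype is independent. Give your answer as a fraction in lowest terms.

ABO cross I^A I^B × I^B i → 1/4 A, 1/2 B, 1/4 AB.
So P(type B) = 1/2 per child.
P(none) = (1/2)^4 = 1/16; P(at least one) = 1 − 1/16 = 15/16.

15/16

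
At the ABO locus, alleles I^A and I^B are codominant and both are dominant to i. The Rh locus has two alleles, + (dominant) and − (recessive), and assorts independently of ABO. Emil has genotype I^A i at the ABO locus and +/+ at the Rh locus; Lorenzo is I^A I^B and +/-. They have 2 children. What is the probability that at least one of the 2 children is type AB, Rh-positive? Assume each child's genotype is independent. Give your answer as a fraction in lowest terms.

ABO cross I^A i × I^A I^B → 1/2 A, 1/4 B, 1/4 AB.
Rh cross +/+ × +/- → 1 Rh+; so P(type AB, Rh-positive) = 1/4 × 1 = 1/4 per child.
P(none) = (3/4)^2 = 9/16; P(at least one) = 1 − 9/16 = 7/16.

7/16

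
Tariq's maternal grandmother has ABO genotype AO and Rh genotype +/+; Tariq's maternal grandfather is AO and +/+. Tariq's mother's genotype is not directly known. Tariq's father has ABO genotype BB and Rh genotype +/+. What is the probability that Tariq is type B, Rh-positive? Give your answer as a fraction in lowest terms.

Tariq's mother's ABO genotype from AO × AO: 1/4 AA, 1/2 AO, 1/4 OO.
Crossing each possibility with the father BB and summing P(type B): 1/4·0 + 1/2·1/2 + 1/4·1 = 1/2.
Similarly for Rh via the mother's Rh distribution: P(Rh+) = 1.
Independent loci: 1/2 × 1 = 1/2.

1/2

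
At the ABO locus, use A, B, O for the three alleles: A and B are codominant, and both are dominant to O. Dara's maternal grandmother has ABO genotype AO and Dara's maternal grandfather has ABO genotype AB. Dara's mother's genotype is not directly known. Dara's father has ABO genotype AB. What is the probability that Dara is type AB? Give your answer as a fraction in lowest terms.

3/8

Dara's mother's ABO genotype from AO × AB: 1/4 AA, 1/4 AB, 1/4 AO, 1/4 BO.
Crossing each possibility with the father AB and summing P(type AB): 1/4·1/2 + 1/4·1/2 + 1/4·1/4 + 1/4·1/4 = 3/8.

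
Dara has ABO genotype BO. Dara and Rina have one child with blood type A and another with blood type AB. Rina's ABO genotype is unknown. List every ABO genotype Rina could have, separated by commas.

AA, AB, AO

For each candidate genotype of Rina, check whether crossing it with BO can produce every observed child phenotype.
  AA → possible child types {A, AB} ✓
  AB → possible child types {A, B, AB} ✓
  AO → possible child types {O, A, B, AB} ✓
  BB → possible child types {B} ✗
  BO → possible child types {O, B} ✗
  OO → possible child types {O, B} ✗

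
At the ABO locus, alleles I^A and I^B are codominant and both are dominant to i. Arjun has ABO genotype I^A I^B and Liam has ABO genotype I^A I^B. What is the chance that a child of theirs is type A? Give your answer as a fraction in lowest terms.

ABO cross I^A I^B × I^A I^B → offspring phenotypes: 1/4 A, 1/4 B, 1/2 AB.
So P(type A) = 1/4.

1/4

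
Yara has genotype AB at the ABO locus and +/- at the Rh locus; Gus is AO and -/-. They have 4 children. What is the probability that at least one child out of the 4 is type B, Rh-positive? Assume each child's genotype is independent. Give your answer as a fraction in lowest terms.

1695/4096

ABO cross AB × AO → 1/2 A, 1/4 B, 1/4 AB.
Rh cross +/- × -/- → 1/2 Rh+, 1/2 Rh-; so P(type B, Rh-positive) = 1/4 × 1/2 = 1/8 per child.
P(none) = (7/8)^4 = 2401/4096; P(at least one) = 1 − 2401/4096 = 1695/4096.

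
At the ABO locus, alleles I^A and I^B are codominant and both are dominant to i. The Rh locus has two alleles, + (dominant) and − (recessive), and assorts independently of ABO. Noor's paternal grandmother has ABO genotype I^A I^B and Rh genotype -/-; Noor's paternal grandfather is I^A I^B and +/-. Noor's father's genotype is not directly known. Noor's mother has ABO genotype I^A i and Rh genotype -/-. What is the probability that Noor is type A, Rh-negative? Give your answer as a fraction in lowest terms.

3/8

Noor's father's ABO genotype from I^A I^B × I^A I^B: 1/4 I^A I^A, 1/2 I^A I^B, 1/4 I^B I^B.
Crossing each possibility with the mother I^A i and summing P(type A): 1/4·1 + 1/2·1/2 + 1/4·0 = 1/2.
Similarly for Rh via the father's Rh distribution: P(Rh-) = 3/4.
Independent loci: 1/2 × 3/4 = 3/8.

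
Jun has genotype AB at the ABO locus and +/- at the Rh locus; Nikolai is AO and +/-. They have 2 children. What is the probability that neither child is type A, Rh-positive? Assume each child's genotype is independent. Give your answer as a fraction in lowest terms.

25/64

ABO cross AB × AO → 1/2 A, 1/4 B, 1/4 AB.
Rh cross +/- × +/- → 3/4 Rh+, 1/4 Rh-; so P(type A, Rh-positive) = 1/2 × 3/4 = 3/8 per child.
P(not type A, Rh-positive) = 5/8 for one child; (5/8)^2 = 25/64.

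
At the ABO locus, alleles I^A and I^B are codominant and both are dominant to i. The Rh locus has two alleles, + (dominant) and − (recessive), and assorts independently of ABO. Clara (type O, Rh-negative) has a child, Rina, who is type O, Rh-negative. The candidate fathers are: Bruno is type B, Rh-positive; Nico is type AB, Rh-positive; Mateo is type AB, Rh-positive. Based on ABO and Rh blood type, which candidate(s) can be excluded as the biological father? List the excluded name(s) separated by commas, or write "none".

A candidate is excluded only if no genotype consistent with his phenotype could produce a type O, Rh-negative child with a type O, Rh-negative mother.
Nico (type AB, Rh+): no genotype consistent with that phenotype can produce a type-O Rh- child with a type-O mother.
Mateo (type AB, Rh+): no genotype consistent with that phenotype can produce a type-O Rh- child with a type-O mother.

Nico, Mateo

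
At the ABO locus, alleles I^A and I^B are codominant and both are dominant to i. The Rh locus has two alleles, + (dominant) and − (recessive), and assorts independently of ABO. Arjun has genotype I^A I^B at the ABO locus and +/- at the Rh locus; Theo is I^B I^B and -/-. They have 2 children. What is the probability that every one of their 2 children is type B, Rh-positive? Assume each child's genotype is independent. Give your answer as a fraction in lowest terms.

1/16

ABO cross I^A I^B × I^B I^B → 1/2 B, 1/2 AB.
Rh cross +/- × -/- → 1/2 Rh+, 1/2 Rh-; so P(type B, Rh-positive) = 1/2 × 1/2 = 1/4 per child.
All 2 independent: (1/4)^2 = 1/16.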